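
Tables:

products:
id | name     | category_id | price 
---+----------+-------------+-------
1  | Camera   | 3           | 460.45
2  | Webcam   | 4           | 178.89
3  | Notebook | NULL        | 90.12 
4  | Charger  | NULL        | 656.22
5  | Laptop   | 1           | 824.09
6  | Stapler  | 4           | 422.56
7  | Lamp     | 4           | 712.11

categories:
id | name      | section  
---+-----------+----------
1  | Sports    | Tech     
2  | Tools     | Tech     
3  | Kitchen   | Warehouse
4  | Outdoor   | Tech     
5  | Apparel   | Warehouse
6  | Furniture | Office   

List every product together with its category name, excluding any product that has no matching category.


INNER JOIN keeps only products rows whose category_id matches an id in categories. Walk through each product:
  - product 1 (Camera): category_id=3 -> matches Kitchen
  - product 2 (Webcam): category_id=4 -> matches Outdoor
  - product 3 (Notebook): category_id=NULL, no match -> dropped
  - product 4 (Charger): category_id=NULL, no match -> dropped
  - product 5 (Laptop): category_id=1 -> matches Sports
  - product 6 (Stapler): category_id=4 -> matches Outdoor
  - product 7 (Lamp): category_id=4 -> matches Outdoor
So 2 of 7 rows are dropped.

SQL:
SELECT a.name, b.name AS category
FROM products a
INNER JOIN categories b ON a.category_id = b.id

Result:
name    | category
--------+---------
Camera  | Kitchen 
Webcam  | Outdoor 
Laptop  | Sports  
Stapler | Outdoor 
Lamp    | Outdoor 


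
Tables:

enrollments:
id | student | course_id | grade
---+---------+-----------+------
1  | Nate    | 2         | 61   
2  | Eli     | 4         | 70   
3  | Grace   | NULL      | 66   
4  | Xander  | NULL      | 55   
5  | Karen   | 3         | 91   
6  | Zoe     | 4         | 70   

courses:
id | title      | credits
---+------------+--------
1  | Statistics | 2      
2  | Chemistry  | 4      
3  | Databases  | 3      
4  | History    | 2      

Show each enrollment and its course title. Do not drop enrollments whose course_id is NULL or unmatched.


LEFT JOIN keeps every row from enrollments (the left table); where course_id has no match in courses, the course columns become NULL. Walk through each enrollment:
  - enrollment 1 (Nate): course_id=2 -> matches Chemistry
  - enrollment 2 (Eli): course_id=4 -> matches History
  - enrollment 3 (Grace): course_id=NULL, no match -> kept with NULL
  - enrollment 4 (Xander): course_id=NULL, no match -> kept with NULL
  - enrollment 5 (Karen): course_id=3 -> matches Databases
  - enrollment 6 (Zoe): course_id=4 -> matches History
All 6 rows appear; 2 have NULL course.

SQL:
SELECT a.student, b.title AS course
FROM enrollments a
LEFT JOIN courses b ON a.course_id = b.id

Result:
student | course   
--------+----------
Nate    | Chemistry
Eli     | History  
Grace   | NULL     
Xander  | NULL     
Karen   | Databases
Zoe     | History  


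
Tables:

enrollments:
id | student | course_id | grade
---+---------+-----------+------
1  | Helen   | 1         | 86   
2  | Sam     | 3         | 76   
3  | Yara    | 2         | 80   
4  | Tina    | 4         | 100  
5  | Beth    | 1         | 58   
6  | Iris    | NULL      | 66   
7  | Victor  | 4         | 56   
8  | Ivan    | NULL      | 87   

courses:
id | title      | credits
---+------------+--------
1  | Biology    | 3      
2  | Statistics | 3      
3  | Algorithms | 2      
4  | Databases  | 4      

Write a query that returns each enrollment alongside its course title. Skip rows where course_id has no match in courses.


INNER JOIN keeps only enrollments rows whose course_id matches an id in courses. Walk through each enrollment:
  - enrollment 1 (Helen): course_id=1 -> matches Biology
  - enrollment 2 (Sam): course_id=3 -> matches Algorithms
  - enrollment 3 (Yara): course_id=2 -> matches Statistics
  - enrollment 4 (Tina): course_id=4 -> matches Databases
  - enrollment 5 (Beth): course_id=1 -> matches Biology
  - enrollment 6 (Iris): course_id=NULL, no match -> dropped
  - enrollment 7 (Victor): course_id=4 -> matches Databases
  - enrollment 8 (Ivan): course_id=NULL, no match -> dropped
So 2 of 8 rows are dropped.

SQL:
SELECT a.student, b.title AS course
FROM enrollments a
INNER JOIN courses b ON a.course_id = b.id

Result:
student | course    
--------+-----------
Helen   | Biology   
Sam     | Algorithms
Yara    | Statistics
Tina    | Databases 
Beth    | Biology   
Victor  | Databases 


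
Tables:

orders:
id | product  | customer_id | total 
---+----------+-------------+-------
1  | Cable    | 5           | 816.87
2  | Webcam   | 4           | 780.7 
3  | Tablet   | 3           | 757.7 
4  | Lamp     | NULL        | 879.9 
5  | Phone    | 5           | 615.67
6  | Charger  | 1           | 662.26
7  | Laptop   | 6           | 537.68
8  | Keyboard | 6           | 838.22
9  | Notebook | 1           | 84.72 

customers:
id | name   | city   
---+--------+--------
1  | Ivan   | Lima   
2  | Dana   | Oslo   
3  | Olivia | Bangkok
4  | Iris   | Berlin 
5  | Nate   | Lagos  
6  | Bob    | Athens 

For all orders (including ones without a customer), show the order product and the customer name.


LEFT JOIN keeps every row from orders (the left table); where customer_id has no match in customers, the customer columns become NULL. Walk through each order:
  - order 1 (Cable): customer_id=5 -> matches Nate
  - order 2 (Webcam): customer_id=4 -> matches Iris
  - order 3 (Tablet): customer_id=3 -> matches Olivia
  - order 4 (Lamp): customer_id=NULL, no match -> kept with NULL
  - order 5 (Phone): customer_id=5 -> matches Nate
  - order 6 (Charger): customer_id=1 -> matches Ivan
  - order 7 (Laptop): customer_id=6 -> matches Bob
  - order 8 (Keyboard): customer_id=6 -> matches Bob
  - order 9 (Notebook): customer_id=1 -> matches Ivan
All 9 rows appear; 1 has NULL customer.

SQL:
SELECT a.product, b.name AS customer
FROM orders a
LEFT JOIN customers b ON a.customer_id = b.id

Result:
product  | customer
---------+---------
Cable    | Nate    
Webcam   | Iris    
Tablet   | Olivia  
Lamp     | NULL    
Phone    | Nate    
Charger  | Ivan    
Laptop   | Bob     
Keyboard | Bob     
Notebook | Ivan    


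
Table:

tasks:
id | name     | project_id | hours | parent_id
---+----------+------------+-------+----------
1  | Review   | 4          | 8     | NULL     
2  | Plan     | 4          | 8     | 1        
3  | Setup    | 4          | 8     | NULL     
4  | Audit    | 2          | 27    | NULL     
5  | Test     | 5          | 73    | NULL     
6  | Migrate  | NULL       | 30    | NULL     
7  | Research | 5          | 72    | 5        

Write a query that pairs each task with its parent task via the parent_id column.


This is a self-join: tasks is joined to a second copy of itself, matching each row's parent_id to another row's id. Use LEFT JOIN so rows with parent_id=NULL are kept.
  - task 1 (Review): parent_id=NULL -> NULL
  - task 2 (Plan): parent_id=1 -> Review
  - task 3 (Setup): parent_id=NULL -> NULL
  - task 4 (Audit): parent_id=NULL -> NULL
  - task 5 (Test): parent_id=NULL -> NULL
  - task 6 (Migrate): parent_id=NULL -> NULL
  - task 7 (Research): parent_id=5 -> Test

SQL:
SELECT a.name AS item, b.name AS parent
FROM tasks a
LEFT JOIN tasks b ON a.parent_id = b.id

Result:
item     | parent
---------+-------
Review   | NULL  
Plan     | Review
Setup    | NULL  
Audit    | NULL  
Test     | NULL  
Migrate  | NULL  
Research | Test  


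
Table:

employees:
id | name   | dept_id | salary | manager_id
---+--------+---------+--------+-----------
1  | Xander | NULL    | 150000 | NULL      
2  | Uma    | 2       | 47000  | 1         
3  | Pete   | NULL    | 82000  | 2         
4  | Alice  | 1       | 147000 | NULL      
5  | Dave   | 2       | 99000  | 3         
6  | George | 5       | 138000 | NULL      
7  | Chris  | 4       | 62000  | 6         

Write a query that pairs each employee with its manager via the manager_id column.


This is a self-join: employees is joined to a second copy of itself, matching each row's manager_id to another row's id. Use LEFT JOIN so rows with manager_id=NULL are kept.
  - employee 1 (Xander): manager_id=NULL -> NULL
  - employee 2 (Uma): manager_id=1 -> Xander
  - employee 3 (Pete): manager_id=2 -> Uma
  - employee 4 (Alice): manager_id=NULL -> NULL
  - employee 5 (Dave): manager_id=3 -> Pete
  - employee 6 (George): manager_id=NULL -> NULL
  - employee 7 (Chris): manager_id=6 -> George

SQL:
SELECT a.name AS item, b.name AS manager
FROM employees a
LEFT JOIN employees b ON a.manager_id = b.id

Result:
item   | manager
-------+--------
Xander | NULL   
Uma    | Xander 
Pete   | Uma    
Alice  | NULL   
Dave   | Pete   
George | NULL   
Chris  | George 


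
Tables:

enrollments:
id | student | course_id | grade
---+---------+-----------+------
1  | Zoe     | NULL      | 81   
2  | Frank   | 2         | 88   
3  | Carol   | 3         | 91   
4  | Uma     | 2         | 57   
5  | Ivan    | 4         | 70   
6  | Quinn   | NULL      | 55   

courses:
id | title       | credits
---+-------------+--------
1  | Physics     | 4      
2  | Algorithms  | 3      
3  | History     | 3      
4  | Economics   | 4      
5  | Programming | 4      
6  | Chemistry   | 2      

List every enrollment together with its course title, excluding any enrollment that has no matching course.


INNER JOIN keeps only enrollments rows whose course_id matches an id in courses. Walk through each enrollment:
  - enrollment 1 (Zoe): course_id=NULL, no match -> dropped
  - enrollment 2 (Frank): course_id=2 -> matches Algorithms
  - enrollment 3 (Carol): course_id=3 -> matches History
  - enrollment 4 (Uma): course_id=2 -> matches Algorithms
  - enrollment 5 (Ivan): course_id=4 -> matches Economics
  - enrollment 6 (Quinn): course_id=NULL, no match -> dropped
So 2 of 6 rows are dropped.

SQL:
SELECT a.student, b.title AS course
FROM enrollments a
INNER JOIN courses b ON a.course_id = b.id

Result:
student | course    
--------+-----------
Frank   | Algorithms
Carol   | History   
Uma     | Algorithms
Ivan    | Economics 


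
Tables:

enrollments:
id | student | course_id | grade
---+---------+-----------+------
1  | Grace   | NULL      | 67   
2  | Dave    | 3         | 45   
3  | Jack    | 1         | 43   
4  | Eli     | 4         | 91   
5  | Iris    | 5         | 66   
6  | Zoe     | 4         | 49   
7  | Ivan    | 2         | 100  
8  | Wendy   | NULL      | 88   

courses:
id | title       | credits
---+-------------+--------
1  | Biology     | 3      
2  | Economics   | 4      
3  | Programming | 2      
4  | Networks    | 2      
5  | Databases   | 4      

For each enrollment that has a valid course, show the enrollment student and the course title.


INNER JOIN keeps only enrollments rows whose course_id matches an id in courses. Walk through each enrollment:
  - enrollment 1 (Grace): course_id=NULL, no match -> dropped
  - enrollment 2 (Dave): course_id=3 -> matches Programming
  - enrollment 3 (Jack): course_id=1 -> matches Biology
  - enrollment 4 (Eli): course_id=4 -> matches Networks
  - enrollment 5 (Iris): course_id=5 -> matches Databases
  - enrollment 6 (Zoe): course_id=4 -> matches Networks
  - enrollment 7 (Ivan): course_id=2 -> matches Economics
  - enrollment 8 (Wendy): course_id=NULL, no match -> dropped
So 2 of 8 rows are dropped.

SQL:
SELECT a.student, b.title AS course
FROM enrollments a
INNER JOIN courses b ON a.course_id = b.id

Result:
student | course     
--------+------------
Dave    | Programming
Jack    | Biology    
Eli     | Networks   
Iris    | Databases  
Zoe     | Networks   
Ivan    | Economics  


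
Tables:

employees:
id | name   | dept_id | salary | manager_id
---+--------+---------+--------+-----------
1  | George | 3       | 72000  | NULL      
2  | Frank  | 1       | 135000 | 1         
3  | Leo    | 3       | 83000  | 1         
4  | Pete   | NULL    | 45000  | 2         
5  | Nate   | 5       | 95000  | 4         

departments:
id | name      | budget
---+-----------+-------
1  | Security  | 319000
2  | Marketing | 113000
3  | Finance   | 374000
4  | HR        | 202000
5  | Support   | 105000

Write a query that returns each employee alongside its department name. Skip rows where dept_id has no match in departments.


INNER JOIN keeps only employees rows whose dept_id matches an id in departments. Walk through each employee:
  - employee 1 (George): dept_id=3 -> matches Finance
  - employee 2 (Frank): dept_id=1 -> matches Security
  - employee 3 (Leo): dept_id=3 -> matches Finance
  - employee 4 (Pete): dept_id=NULL, no match -> dropped
  - employee 5 (Nate): dept_id=5 -> matches Support
So 1 of 5 rows is dropped.

SQL:
SELECT a.name, b.name AS department
FROM employees a
INNER JOIN departments b ON a.dept_id = b.id

Result:
name   | department
-------+-----------
George | Finance   
Frank  | Security  
Leo    | Finance   
Nate   | Support   


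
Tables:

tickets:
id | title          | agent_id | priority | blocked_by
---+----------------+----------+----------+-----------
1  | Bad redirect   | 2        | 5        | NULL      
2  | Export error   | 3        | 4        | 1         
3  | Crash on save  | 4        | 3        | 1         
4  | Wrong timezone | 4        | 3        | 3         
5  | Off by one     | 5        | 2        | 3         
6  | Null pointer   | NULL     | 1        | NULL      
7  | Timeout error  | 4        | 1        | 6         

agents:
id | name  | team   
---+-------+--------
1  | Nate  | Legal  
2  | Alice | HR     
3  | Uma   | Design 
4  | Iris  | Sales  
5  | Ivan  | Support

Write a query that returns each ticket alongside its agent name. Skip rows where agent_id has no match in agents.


INNER JOIN keeps only tickets rows whose agent_id matches an id in agents. Walk through each ticket:
  - ticket 1 (Bad redirect): agent_id=2 -> matches Alice
  - ticket 2 (Export error): agent_id=3 -> matches Uma
  - ticket 3 (Crash on save): agent_id=4 -> matches Iris
  - ticket 4 (Wrong timezone): agent_id=4 -> matches Iris
  - ticket 5 (Off by one): agent_id=5 -> matches Ivan
  - ticket 6 (Null pointer): agent_id=NULL, no match -> dropped
  - ticket 7 (Timeout error): agent_id=4 -> matches Iris
So 1 of 7 rows is dropped.

SQL:
SELECT a.title, b.name AS agent
FROM tickets a
INNER JOIN agents b ON a.agent_id = b.id

Result:
title          | agent
---------------+------
Bad redirect   | Alice
Export error   | Uma  
Crash on save  | Iris 
Wrong timezone | Iris 
Off by one     | Ivan 
Timeout error  | Iris 


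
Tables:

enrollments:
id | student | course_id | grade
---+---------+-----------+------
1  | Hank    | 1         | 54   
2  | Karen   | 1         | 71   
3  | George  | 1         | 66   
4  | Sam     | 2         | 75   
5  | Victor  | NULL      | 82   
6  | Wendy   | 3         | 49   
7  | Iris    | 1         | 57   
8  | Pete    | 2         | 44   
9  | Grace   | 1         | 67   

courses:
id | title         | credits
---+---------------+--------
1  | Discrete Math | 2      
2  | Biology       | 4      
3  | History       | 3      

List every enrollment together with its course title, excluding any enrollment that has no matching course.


INNER JOIN keeps only enrollments rows whose course_id matches an id in courses. Walk through each enrollment:
  - enrollment 1 (Hank): course_id=1 -> matches Discrete Math
  - enrollment 2 (Karen): course_id=1 -> matches Discrete Math
  - enrollment 3 (George): course_id=1 -> matches Discrete Math
  - enrollment 4 (Sam): course_id=2 -> matches Biology
  - enrollment 5 (Victor): course_id=NULL, no match -> dropped
  - enrollment 6 (Wendy): course_id=3 -> matches History
  - enrollment 7 (Iris): course_id=1 -> matches Discrete Math
  - enrollment 8 (Pete): course_id=2 -> matches Biology
  - enrollment 9 (Grace): course_id=1 -> matches Discrete Math
So 1 of 9 rows is dropped.

SQL:
SELECT a.student, b.title AS course
FROM enrollments a
INNER JOIN courses b ON a.course_id = b.id

Result:
student | course       
--------+--------------
Hank    | Discrete Math
Karen   | Discrete Math
George  | Discrete Math
Sam     | Biology      
Wendy   | History      
Iris    | Discrete Math
Pete    | Biology      
Grace   | Discrete Math


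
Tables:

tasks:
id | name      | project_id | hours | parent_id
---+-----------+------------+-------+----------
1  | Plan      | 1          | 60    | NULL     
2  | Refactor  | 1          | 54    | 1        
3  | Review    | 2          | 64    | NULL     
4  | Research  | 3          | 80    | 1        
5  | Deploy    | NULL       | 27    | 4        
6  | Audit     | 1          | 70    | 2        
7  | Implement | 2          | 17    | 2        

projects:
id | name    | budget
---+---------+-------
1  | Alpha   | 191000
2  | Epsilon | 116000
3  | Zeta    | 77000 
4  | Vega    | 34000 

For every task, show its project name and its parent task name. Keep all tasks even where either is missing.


Two LEFT JOINs from the same base table tasks: one to projects via project_id, one to tasks itself via parent_id. Both are LEFT so every task is preserved.
Match against projects:
  - task 1 (Plan): project_id=1 -> matches Alpha
  - task 2 (Refactor): project_id=1 -> matches Alpha
  - task 3 (Review): project_id=2 -> matches Epsilon
  - task 4 (Research): project_id=3 -> matches Zeta
  - task 5 (Deploy): project_id=NULL, no match -> kept with NULL
  - task 6 (Audit): project_id=1 -> matches Alpha
  - task 7 (Implement): project_id=2 -> matches Epsilon
Match against tasks (self):
  - task 1 (Plan): parent_id=NULL -> NULL
  - task 2 (Refactor): parent_id=1 -> Plan
  - task 3 (Review): parent_id=NULL -> NULL
  - task 4 (Research): parent_id=1 -> Plan
  - task 5 (Deploy): parent_id=4 -> Research
  - task 6 (Audit): parent_id=2 -> Refactor
  - task 7 (Implement): parent_id=2 -> Refactor

SQL:
SELECT a.name, b.name AS project, c.name AS parent
FROM tasks a
LEFT JOIN projects b ON a.project_id = b.id
LEFT JOIN tasks c ON a.parent_id = c.id

Result:
name      | project | parent  
----------+---------+---------
Plan      | Alpha   | NULL    
Refactor  | Alpha   | Plan    
Review    | Epsilon | NULL    
Research  | Zeta    | Plan    
Deploy    | NULL    | Research
Audit     | Alpha   | Refactor
Implement | Epsilon | Refactor


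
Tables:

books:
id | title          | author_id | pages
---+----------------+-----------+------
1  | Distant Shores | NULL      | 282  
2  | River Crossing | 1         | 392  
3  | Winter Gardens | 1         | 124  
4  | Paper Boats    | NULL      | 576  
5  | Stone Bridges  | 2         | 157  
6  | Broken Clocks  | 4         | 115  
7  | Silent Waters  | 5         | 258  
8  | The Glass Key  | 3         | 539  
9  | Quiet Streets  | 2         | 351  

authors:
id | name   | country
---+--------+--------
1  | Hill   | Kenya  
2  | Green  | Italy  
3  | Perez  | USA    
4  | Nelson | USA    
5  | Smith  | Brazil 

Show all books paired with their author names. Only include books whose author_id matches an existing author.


INNER JOIN keeps only books rows whose author_id matches an id in authors. Walk through each book:
  - book 1 (Distant Shores): author_id=NULL, no match -> dropped
  - book 2 (River Crossing): author_id=1 -> matches Hill
  - book 3 (Winter Gardens): author_id=1 -> matches Hill
  - book 4 (Paper Boats): author_id=NULL, no match -> dropped
  - book 5 (Stone Bridges): author_id=2 -> matches Green
  - book 6 (Broken Clocks): author_id=4 -> matches Nelson
  - book 7 (Silent Waters): author_id=5 -> matches Smith
  - book 8 (The Glass Key): author_id=3 -> matches Perez
  - book 9 (Quiet Streets): author_id=2 -> matches Green
So 2 of 9 rows are dropped.

SQL:
SELECT a.title, b.name AS author
FROM books a
INNER JOIN authors b ON a.author_id = b.id

Result:
title          | author
---------------+-------
River Crossing | Hill  
Winter Gardens | Hill  
Stone Bridges  | Green 
Broken Clocks  | Nelson
Silent Waters  | Smith 
The Glass Key  | Perez 
Quiet Streets  | Green 


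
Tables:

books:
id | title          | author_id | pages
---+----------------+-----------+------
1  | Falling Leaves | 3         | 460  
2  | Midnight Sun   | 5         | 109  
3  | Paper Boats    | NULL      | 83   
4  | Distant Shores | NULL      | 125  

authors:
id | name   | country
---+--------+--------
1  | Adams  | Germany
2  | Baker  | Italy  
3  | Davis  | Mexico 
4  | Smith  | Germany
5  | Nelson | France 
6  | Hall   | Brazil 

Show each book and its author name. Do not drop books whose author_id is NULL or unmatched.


LEFT JOIN keeps every row from books (the left table); where author_id has no match in authors, the author columns become NULL. Walk through each book:
  - book 1 (Falling Leaves): author_id=3 -> matches Davis
  - book 2 (Midnight Sun): author_id=5 -> matches Nelson
  - book 3 (Paper Boats): author_id=NULL, no match -> kept with NULL
  - book 4 (Distant Shores): author_id=NULL, no match -> kept with NULL
All 4 rows appear; 2 have NULL author.

SQL:
SELECT a.title, b.name AS author
FROM books a
LEFT JOIN authors b ON a.author_id = b.id

Result:
title          | author
---------------+-------
Falling Leaves | Davis 
Midnight Sun   | Nelson
Paper Boats    | NULL  
Distant Shores | NULL  


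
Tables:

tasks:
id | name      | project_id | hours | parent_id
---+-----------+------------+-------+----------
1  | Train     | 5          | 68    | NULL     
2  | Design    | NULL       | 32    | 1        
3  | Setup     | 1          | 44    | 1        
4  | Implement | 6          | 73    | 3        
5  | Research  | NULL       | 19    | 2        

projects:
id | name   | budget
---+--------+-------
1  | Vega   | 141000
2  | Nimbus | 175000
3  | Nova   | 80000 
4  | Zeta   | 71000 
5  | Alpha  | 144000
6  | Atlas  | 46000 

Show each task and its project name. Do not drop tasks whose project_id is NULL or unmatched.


LEFT JOIN keeps every row from tasks (the left table); where project_id has no match in projects, the project columns become NULL. Walk through each task:
  - task 1 (Train): project_id=5 -> matches Alpha
  - task 2 (Design): project_id=NULL, no match -> kept with NULL
  - task 3 (Setup): project_id=1 -> matches Vega
  - task 4 (Implement): project_id=6 -> matches Atlas
  - task 5 (Research): project_id=NULL, no match -> kept with NULL
All 5 rows appear; 2 have NULL project.

SQL:
SELECT a.name, b.name AS project
FROM tasks a
LEFT JOIN projects b ON a.project_id = b.id

Result:
name      | project
----------+--------
Train     | Alpha  
Design    | NULL   
Setup     | Vega   
Implement | Atlas  
Research  | NULL   


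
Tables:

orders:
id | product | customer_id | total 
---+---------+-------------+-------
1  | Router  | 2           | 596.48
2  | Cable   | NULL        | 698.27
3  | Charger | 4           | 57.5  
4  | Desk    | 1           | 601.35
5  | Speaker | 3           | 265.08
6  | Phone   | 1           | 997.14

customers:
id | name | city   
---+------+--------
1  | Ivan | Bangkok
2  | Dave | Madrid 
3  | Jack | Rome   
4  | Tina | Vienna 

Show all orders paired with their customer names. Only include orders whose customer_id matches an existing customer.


INNER JOIN keeps only orders rows whose customer_id matches an id in customers. Walk through each order:
  - order 1 (Router): customer_id=2 -> matches Dave
  - order 2 (Cable): customer_id=NULL, no match -> dropped
  - order 3 (Charger): customer_id=4 -> matches Tina
  - order 4 (Desk): customer_id=1 -> matches Ivan
  - order 5 (Speaker): customer_id=3 -> matches Jack
  - order 6 (Phone): customer_id=1 -> matches Ivan
So 1 of 6 rows is dropped.

SQL:
SELECT a.product, b.name AS customer
FROM orders a
INNER JOIN customers b ON a.customer_id = b.id

Result:
product | customer
--------+---------
Router  | Dave    
Charger | Tina    
Desk    | Ivan    
Speaker | Jack    
Phone   | Ivan    


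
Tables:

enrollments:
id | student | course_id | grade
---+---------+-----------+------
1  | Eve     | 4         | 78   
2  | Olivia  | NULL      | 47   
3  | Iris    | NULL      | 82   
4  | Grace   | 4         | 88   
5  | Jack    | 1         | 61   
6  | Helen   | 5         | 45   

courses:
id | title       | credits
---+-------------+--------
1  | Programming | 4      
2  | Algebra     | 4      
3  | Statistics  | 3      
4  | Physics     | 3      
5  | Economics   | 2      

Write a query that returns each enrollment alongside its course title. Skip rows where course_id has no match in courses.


INNER JOIN keeps only enrollments rows whose course_id matches an id in courses. Walk through each enrollment:
  - enrollment 1 (Eve): course_id=4 -> matches Physics
  - enrollment 2 (Olivia): course_id=NULL, no match -> dropped
  - enrollment 3 (Iris): course_id=NULL, no match -> dropped
  - enrollment 4 (Grace): course_id=4 -> matches Physics
  - enrollment 5 (Jack): course_id=1 -> matches Programming
  - enrollment 6 (Helen): course_id=5 -> matches Economics
So 2 of 6 rows are dropped.

SQL:
SELECT a.student, b.title AS course
FROM enrollments a
INNER JOIN courses b ON a.course_id = b.id

Result:
student | course     
--------+------------
Eve     | Physics    
Grace   | Physics    
Jack    | Programming
Helen   | Economics  


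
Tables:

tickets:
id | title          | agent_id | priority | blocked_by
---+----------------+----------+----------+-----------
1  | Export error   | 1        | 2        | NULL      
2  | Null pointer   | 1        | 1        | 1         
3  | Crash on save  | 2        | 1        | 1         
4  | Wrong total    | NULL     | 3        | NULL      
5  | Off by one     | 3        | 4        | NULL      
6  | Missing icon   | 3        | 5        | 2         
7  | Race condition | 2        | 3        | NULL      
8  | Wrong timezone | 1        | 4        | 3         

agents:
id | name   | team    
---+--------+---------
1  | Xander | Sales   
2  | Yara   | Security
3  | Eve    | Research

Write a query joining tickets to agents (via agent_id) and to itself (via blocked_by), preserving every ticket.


Two LEFT JOINs from the same base table tickets: one to agents via agent_id, one to tickets itself via blocked_by. Both are LEFT so every ticket is preserved.
Match against agents:
  - ticket 1 (Export error): agent_id=1 -> matches Xander
  - ticket 2 (Null pointer): agent_id=1 -> matches Xander
  - ticket 3 (Crash on save): agent_id=2 -> matches Yara
  - ticket 4 (Wrong total): agent_id=NULL, no match -> kept with NULL
  - ticket 5 (Off by one): agent_id=3 -> matches Eve
  - ticket 6 (Missing icon): agent_id=3 -> matches Eve
  - ticket 7 (Race condition): agent_id=2 -> matches Yara
  - ticket 8 (Wrong timezone): agent_id=1 -> matches Xander
Match against tickets (self):
  - ticket 1 (Export error): blocked_by=NULL -> NULL
  - ticket 2 (Null pointer): blocked_by=1 -> Export error
  - ticket 3 (Crash on save): blocked_by=1 -> Export error
  - ticket 4 (Wrong total): blocked_by=NULL -> NULL
  - ticket 5 (Off by one): blocked_by=NULL -> NULL
  - ticket 6 (Missing icon): blocked_by=2 -> Null pointer
  - ticket 7 (Race condition): blocked_by=NULL -> NULL
  - ticket 8 (Wrong timezone): blocked_by=3 -> Crash on save

SQL:
SELECT a.title, b.name AS agent, c.title AS blocked_by
FROM tickets a
LEFT JOIN agents b ON a.agent_id = b.id
LEFT JOIN tickets c ON a.blocked_by = c.id

Result:
title          | agent  | blocked_by   
---------------+--------+--------------
Export error   | Xander | NULL         
Null pointer   | Xander | Export error 
Crash on save  | Yara   | Export error 
Wrong total    | NULL   | NULL         
Off by one     | Eve    | NULL         
Missing icon   | Eve    | Null pointer 
Race condition | Yara   | NULL         
Wrong timezone | Xander | Crash on save


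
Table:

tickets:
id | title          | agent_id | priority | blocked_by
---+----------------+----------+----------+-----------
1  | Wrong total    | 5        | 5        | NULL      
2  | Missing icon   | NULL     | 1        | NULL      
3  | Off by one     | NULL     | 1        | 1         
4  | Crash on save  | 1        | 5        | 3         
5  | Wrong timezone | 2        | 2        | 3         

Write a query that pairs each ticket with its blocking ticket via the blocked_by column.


This is a self-join: tickets is joined to a second copy of itself, matching each row's blocked_by to another row's id. Use LEFT JOIN so rows with blocked_by=NULL are kept.
  - ticket 1 (Wrong total): blocked_by=NULL -> NULL
  - ticket 2 (Missing icon): blocked_by=NULL -> NULL
  - ticket 3 (Off by one): blocked_by=1 -> Wrong total
  - ticket 4 (Crash on save): blocked_by=3 -> Off by one
  - ticket 5 (Wrong timezone): blocked_by=3 -> Off by one

SQL:
SELECT a.title AS item, b.title AS blocked_by
FROM tickets a
LEFT JOIN tickets b ON a.blocked_by = b.id

Result:
item           | blocked_by 
---------------+------------
Wrong total    | NULL       
Missing icon   | NULL       
Off by one     | Wrong total
Crash on save  | Off by one 
Wrong timezone | Off by one 


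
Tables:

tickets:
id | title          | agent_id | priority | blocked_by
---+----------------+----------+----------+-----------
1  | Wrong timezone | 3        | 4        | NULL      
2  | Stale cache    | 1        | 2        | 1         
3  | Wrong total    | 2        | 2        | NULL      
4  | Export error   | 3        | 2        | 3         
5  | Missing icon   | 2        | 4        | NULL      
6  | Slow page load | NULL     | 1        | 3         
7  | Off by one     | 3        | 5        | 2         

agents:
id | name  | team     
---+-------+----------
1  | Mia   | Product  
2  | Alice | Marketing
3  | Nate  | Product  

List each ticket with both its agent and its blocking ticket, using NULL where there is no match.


Two LEFT JOINs from the same base table tickets: one to agents via agent_id, one to tickets itself via blocked_by. Both are LEFT so every ticket is preserved.
Match against agents:
  - ticket 1 (Wrong timezone): agent_id=3 -> matches Nate
  - ticket 2 (Stale cache): agent_id=1 -> matches Mia
  - ticket 3 (Wrong total): agent_id=2 -> matches Alice
  - ticket 4 (Export error): agent_id=3 -> matches Nate
  - ticket 5 (Missing icon): agent_id=2 -> matches Alice
  - ticket 6 (Slow page load): agent_id=NULL, no match -> kept with NULL
  - ticket 7 (Off by one): agent_id=3 -> matches Nate
Match against tickets (self):
  - ticket 1 (Wrong timezone): blocked_by=NULL -> NULL
  - ticket 2 (Stale cache): blocked_by=1 -> Wrong timezone
  - ticket 3 (Wrong total): blocked_by=NULL -> NULL
  - ticket 4 (Export error): blocked_by=3 -> Wrong total
  - ticket 5 (Missing icon): blocked_by=NULL -> NULL
  - ticket 6 (Slow page load): blocked_by=3 -> Wrong total
  - ticket 7 (Off by one): blocked_by=2 -> Stale cache

SQL:
SELECT a.title, b.name AS agent, c.title AS blocked_by
FROM tickets a
LEFT JOIN agents b ON a.agent_id = b.id
LEFT JOIN tickets c ON a.blocked_by = c.id

Result:
title          | agent | blocked_by    
---------------+-------+---------------
Wrong timezone | Nate  | NULL          
Stale cache    | Mia   | Wrong timezone
Wrong total    | Alice | NULL          
Export error   | Nate  | Wrong total   
Missing icon   | Alice | NULL          
Slow page load | NULL  | Wrong total   
Off by one     | Nate  | Stale cache   


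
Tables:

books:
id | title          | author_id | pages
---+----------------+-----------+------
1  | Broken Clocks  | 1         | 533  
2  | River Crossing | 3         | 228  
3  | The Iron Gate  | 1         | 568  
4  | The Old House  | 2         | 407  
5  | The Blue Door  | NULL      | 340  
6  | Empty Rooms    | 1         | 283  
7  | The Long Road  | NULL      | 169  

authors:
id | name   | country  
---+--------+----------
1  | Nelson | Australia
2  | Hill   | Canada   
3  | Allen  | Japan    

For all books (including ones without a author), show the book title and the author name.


LEFT JOIN keeps every row from books (the left table); where author_id has no match in authors, the author columns become NULL. Walk through each book:
  - book 1 (Broken Clocks): author_id=1 -> matches Nelson
  - book 2 (River Crossing): author_id=3 -> matches Allen
  - book 3 (The Iron Gate): author_id=1 -> matches Nelson
  - book 4 (The Old House): author_id=2 -> matches Hill
  - book 5 (The Blue Door): author_id=NULL, no match -> kept with NULL
  - book 6 (Empty Rooms): author_id=1 -> matches Nelson
  - book 7 (The Long Road): author_id=NULL, no match -> kept with NULL
All 7 rows appear; 2 have NULL author.

SQL:
SELECT a.title, b.name AS author
FROM books a
LEFT JOIN authors b ON a.author_id = b.id

Result:
title          | author
---------------+-------
Broken Clocks  | Nelson
River Crossing | Allen 
The Iron Gate  | Nelson
The Old House  | Hill  
The Blue Door  | NULL  
Empty Rooms    | Nelson
The Long Road  | NULL  


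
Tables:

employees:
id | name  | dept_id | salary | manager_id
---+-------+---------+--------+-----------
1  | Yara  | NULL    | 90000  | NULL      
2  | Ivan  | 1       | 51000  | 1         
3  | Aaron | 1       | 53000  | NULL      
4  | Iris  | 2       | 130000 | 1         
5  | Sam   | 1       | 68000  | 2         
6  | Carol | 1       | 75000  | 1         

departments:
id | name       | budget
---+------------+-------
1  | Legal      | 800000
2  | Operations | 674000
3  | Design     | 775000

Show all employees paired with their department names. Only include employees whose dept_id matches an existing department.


INNER JOIN keeps only employees rows whose dept_id matches an id in departments. Walk through each employee:
  - employee 1 (Yara): dept_id=NULL, no match -> dropped
  - employee 2 (Ivan): dept_id=1 -> matches Legal
  - employee 3 (Aaron): dept_id=1 -> matches Legal
  - employee 4 (Iris): dept_id=2 -> matches Operations
  - employee 5 (Sam): dept_id=1 -> matches Legal
  - employee 6 (Carol): dept_id=1 -> matches Legal
So 1 of 6 rows is dropped.

SQL:
SELECT a.name, b.name AS department
FROM employees a
INNER JOIN departments b ON a.dept_id = b.id

Result:
name  | department
------+-----------
Ivan  | Legal     
Aaron | Legal     
Iris  | Operations
Sam   | Legal     
Carol | Legal     


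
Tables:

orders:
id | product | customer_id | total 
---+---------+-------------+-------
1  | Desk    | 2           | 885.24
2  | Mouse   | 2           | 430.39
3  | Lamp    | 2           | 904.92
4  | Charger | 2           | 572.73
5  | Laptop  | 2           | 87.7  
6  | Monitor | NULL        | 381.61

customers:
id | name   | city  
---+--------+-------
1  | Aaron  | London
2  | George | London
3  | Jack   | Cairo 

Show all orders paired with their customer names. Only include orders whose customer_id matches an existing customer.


INNER JOIN keeps only orders rows whose customer_id matches an id in customers. Walk through each order:
  - order 1 (Desk): customer_id=2 -> matches George
  - order 2 (Mouse): customer_id=2 -> matches George
  - order 3 (Lamp): customer_id=2 -> matches George
  - order 4 (Charger): customer_id=2 -> matches George
  - order 5 (Laptop): customer_id=2 -> matches George
  - order 6 (Monitor): customer_id=NULL, no match -> dropped
So 1 of 6 rows is dropped.

SQL:
SELECT a.product, b.name AS customer
FROM orders a
INNER JOIN customers b ON a.customer_id = b.id

Result:
product | customer
--------+---------
Desk    | George  
Mouse   | George  
Lamp    | George  
Charger | George  
Laptop  | George  


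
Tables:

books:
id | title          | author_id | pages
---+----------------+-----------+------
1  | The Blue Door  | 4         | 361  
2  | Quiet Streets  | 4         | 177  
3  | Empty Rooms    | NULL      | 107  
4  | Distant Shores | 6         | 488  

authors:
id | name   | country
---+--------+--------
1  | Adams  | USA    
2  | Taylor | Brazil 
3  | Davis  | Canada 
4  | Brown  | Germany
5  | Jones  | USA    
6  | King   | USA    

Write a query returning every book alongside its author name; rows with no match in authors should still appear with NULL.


LEFT JOIN keeps every row from books (the left table); where author_id has no match in authors, the author columns become NULL. Walk through each book:
  - book 1 (The Blue Door): author_id=4 -> matches Brown
  - book 2 (Quiet Streets): author_id=4 -> matches Brown
  - book 3 (Empty Rooms): author_id=NULL, no match -> kept with NULL
  - book 4 (Distant Shores): author_id=6 -> matches King
All 4 rows appear; 1 has NULL author.

SQL:
SELECT a.title, b.name AS author
FROM books a
LEFT JOIN authors b ON a.author_id = b.id

Result:
title          | author
---------------+-------
The Blue Door  | Brown 
Quiet Streets  | Brown 
Empty Rooms    | NULL  
Distant Shores | King  


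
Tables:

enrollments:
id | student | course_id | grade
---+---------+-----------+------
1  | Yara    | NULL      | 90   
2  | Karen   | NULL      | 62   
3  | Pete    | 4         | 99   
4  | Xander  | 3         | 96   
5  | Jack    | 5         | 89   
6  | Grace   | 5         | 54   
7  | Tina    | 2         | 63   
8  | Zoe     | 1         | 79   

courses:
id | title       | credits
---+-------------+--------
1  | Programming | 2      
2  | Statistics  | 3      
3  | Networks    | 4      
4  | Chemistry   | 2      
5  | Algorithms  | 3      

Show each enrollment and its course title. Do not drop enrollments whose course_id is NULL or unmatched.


LEFT JOIN keeps every row from enrollments (the left table); where course_id has no match in courses, the course columns become NULL. Walk through each enrollment:
  - enrollment 1 (Yara): course_id=NULL, no match -> kept with NULL
  - enrollment 2 (Karen): course_id=NULL, no match -> kept with NULL
  - enrollment 3 (Pete): course_id=4 -> matches Chemistry
  - enrollment 4 (Xander): course_id=3 -> matches Networks
  - enrollment 5 (Jack): course_id=5 -> matches Algorithms
  - enrollment 6 (Grace): course_id=5 -> matches Algorithms
  - enrollment 7 (Tina): course_id=2 -> matches Statistics
  - enrollment 8 (Zoe): course_id=1 -> matches Programming
All 8 rows appear; 2 have NULL course.

SQL:
SELECT a.student, b.title AS course
FROM enrollments a
LEFT JOIN courses b ON a.course_id = b.id

Result:
student | course     
--------+------------
Yara    | NULL       
Karen   | NULL       
Pete    | Chemistry  
Xander  | Networks   
Jack    | Algorithms 
Grace   | Algorithms 
Tina    | Statistics 
Zoe     | Programming


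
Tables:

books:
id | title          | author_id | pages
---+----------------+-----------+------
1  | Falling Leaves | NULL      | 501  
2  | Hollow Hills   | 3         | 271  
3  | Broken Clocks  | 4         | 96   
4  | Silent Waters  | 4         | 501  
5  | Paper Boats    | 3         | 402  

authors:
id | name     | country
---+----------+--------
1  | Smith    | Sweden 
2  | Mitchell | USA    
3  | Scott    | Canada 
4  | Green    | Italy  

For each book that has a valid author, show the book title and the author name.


INNER JOIN keeps only books rows whose author_id matches an id in authors. Walk through each book:
  - book 1 (Falling Leaves): author_id=NULL, no match -> dropped
  - book 2 (Hollow Hills): author_id=3 -> matches Scott
  - book 3 (Broken Clocks): author_id=4 -> matches Green
  - book 4 (Silent Waters): author_id=4 -> matches Green
  - book 5 (Paper Boats): author_id=3 -> matches Scott
So 1 of 5 rows is dropped.

SQL:
SELECT a.title, b.name AS author
FROM books a
INNER JOIN authors b ON a.author_id = b.id

Result:
title         | author
--------------+-------
Hollow Hills  | Scott 
Broken Clocks | Green 
Silent Waters | Green 
Paper Boats   | Scott 


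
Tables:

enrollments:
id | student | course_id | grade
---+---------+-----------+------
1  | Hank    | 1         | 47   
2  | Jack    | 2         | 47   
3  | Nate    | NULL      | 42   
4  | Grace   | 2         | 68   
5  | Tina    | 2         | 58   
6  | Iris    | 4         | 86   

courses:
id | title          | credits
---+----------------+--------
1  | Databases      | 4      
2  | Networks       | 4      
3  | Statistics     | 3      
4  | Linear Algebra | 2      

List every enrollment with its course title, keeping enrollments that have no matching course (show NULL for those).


LEFT JOIN keeps every row from enrollments (the left table); where course_id has no match in courses, the course columns become NULL. Walk through each enrollment:
  - enrollment 1 (Hank): course_id=1 -> matches Databases
  - enrollment 2 (Jack): course_id=2 -> matches Networks
  - enrollment 3 (Nate): course_id=NULL, no match -> kept with NULL
  - enrollment 4 (Grace): course_id=2 -> matches Networks
  - enrollment 5 (Tina): course_id=2 -> matches Networks
  - enrollment 6 (Iris): course_id=4 -> matches Linear Algebra
All 6 rows appear; 1 has NULL course.

SQL:
SELECT a.student, b.title AS course
FROM enrollments a
LEFT JOIN courses b ON a.course_id = b.id

Result:
student | course        
--------+---------------
Hank    | Databases     
Jack    | Networks      
Nate    | NULL          
Grace   | Networks      
Tina    | Networks      
Iris    | Linear Algebra
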